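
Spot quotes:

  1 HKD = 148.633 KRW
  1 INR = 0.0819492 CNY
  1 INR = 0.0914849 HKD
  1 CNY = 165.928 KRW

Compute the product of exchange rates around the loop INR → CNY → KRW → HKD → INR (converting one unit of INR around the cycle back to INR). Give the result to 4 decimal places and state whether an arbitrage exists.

1.0000 (no arbitrage)

Around INR → CNY → KRW → HKD → INR: 1 × 0.0819492 × 165.928 ÷ 148.633 ÷ 0.0914849 = 0.999999
Product ≈ 1 (deviation 0.000%, within rounding noise).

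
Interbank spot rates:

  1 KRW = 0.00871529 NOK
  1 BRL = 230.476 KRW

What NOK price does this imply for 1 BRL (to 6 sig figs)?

BRL/NOK = 2.00867

1 BRL × 230.476 = 230.476 KRW
230.476 KRW × 0.00871529 = 2.00867 NOK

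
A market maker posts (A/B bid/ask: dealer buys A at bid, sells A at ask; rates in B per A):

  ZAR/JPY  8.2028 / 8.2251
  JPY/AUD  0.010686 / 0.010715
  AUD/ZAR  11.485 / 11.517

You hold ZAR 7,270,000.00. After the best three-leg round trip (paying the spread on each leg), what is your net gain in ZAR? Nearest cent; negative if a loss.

Net profit: ZAR 48,847.58

Best loop ZAR → JPY → AUD → ZAR:
ZAR 7,270,000.00 × 8.2028 (sell ZAR at bid) = JPY 59,634,356
JPY 59,634,356 × 0.010686 (sell JPY at bid) = AUD 637,252.73
AUD 637,252.73 × 11.485 (sell AUD at bid) = ZAR 7,318,847.58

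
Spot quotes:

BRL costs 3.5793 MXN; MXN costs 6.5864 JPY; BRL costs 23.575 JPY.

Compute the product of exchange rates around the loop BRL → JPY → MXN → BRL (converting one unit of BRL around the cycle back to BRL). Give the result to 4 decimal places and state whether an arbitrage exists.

1.0000 (no arbitrage)

Around BRL → JPY → MXN → BRL: 1 × 23.575 ÷ 6.5864 ÷ 3.5793 = 1.000013
Product ≈ 1 (deviation 0.001%, within rounding noise).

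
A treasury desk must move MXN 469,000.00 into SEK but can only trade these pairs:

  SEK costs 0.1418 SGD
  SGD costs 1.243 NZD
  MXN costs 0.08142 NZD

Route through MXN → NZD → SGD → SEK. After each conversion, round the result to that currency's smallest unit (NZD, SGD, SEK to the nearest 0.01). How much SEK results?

MXN 469,000.00 × 0.08142 = NZD 38,185.98
NZD 38,185.98 ÷ 1.243 = SGD 30,720.82
SGD 30,720.82 ÷ 0.1418 = SEK 216,648.94

SEK 216,648.94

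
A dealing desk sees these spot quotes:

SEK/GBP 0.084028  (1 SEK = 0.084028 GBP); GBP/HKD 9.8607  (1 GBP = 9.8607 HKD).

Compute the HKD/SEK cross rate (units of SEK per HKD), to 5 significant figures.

HKD/SEK = 1.2069

1 HKD ÷ 9.8607 = 0.101413 GBP
0.101413 GBP ÷ 0.084028 = 1.20689 SEK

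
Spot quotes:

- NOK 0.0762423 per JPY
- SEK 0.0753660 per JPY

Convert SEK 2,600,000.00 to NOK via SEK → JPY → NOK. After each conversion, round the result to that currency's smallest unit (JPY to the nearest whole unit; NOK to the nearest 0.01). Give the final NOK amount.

SEK 2,600,000.00 ÷ 0.0753660 = JPY 34,498,315
JPY 34,498,315 × 0.0762423 = NOK 2,630,230.88

NOK 2,630,230.88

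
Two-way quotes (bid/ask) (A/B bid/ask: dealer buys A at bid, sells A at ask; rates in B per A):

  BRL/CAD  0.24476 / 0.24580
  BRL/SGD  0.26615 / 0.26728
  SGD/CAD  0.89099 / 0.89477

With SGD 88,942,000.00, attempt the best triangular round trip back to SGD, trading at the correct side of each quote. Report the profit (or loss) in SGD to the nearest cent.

Best loop SGD → BRL → CAD → SGD:
SGD 88,942,000.00 ÷ 0.26728 (buy BRL at ask) = BRL 332,767,135.59
BRL 332,767,135.59 × 0.24476 (sell BRL at bid) = CAD 81,448,084.11
CAD 81,448,084.11 ÷ 0.89477 (buy SGD at ask) = SGD 91,026,838.30

Net profit: SGD 2,084,838.30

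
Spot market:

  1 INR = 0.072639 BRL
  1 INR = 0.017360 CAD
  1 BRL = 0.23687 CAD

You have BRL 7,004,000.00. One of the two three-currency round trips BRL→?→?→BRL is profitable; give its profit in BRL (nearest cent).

Profitable loop is BRL → INR → CAD → BRL:
BRL 7,004,000.00 ÷ 0.072639 = INR 96,422,032.24
INR 96,422,032.24 × 0.017360 = CAD 1,673,886.48
CAD 1,673,886.48 ÷ 0.23687 = BRL 7,066,688.39
Profit = BRL 7,066,688.39 − BRL 7,004,000.00

Profit: BRL 62,688.39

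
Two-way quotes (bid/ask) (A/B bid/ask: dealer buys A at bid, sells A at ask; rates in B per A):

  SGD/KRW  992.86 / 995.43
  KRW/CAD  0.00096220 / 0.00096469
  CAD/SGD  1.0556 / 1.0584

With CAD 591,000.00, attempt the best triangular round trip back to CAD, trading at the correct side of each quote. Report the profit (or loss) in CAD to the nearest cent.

Best loop CAD → SGD → KRW → CAD:
CAD 591,000.00 × 1.0556 (sell CAD at bid) = SGD 623,859.60
SGD 623,859.60 × 992.86 (sell SGD at bid) = KRW 619,405,242
KRW 619,405,242 × 0.00096220 (sell KRW at bid) = CAD 595,991.72

Net profit: CAD 4,991.72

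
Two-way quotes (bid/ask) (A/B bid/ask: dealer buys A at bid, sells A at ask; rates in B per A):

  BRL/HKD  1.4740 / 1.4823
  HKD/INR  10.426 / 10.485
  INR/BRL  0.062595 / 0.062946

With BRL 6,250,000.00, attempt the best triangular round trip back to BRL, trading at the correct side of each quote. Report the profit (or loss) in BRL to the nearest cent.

Best loop BRL → INR → HKD → BRL:
BRL 6,250,000.00 ÷ 0.062946 (buy INR at ask) = INR 99,291,456.17
INR 99,291,456.17 ÷ 10.485 (buy HKD at ask) = HKD 9,469,857.53
HKD 9,469,857.53 ÷ 1.4823 (buy BRL at ask) = BRL 6,388,624.12

Net profit: BRL 138,624.12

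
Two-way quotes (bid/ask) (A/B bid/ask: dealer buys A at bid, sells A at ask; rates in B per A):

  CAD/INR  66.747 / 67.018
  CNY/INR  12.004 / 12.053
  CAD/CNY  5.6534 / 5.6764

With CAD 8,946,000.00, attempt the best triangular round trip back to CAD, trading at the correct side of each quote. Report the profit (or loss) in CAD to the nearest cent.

Best loop CAD → CNY → INR → CAD:
CAD 8,946,000.00 × 5.6534 (sell CAD at bid) = CNY 50,575,316.40
CNY 50,575,316.40 × 12.004 (sell CNY at bid) = INR 607,106,098.07
INR 607,106,098.07 ÷ 67.018 (buy CAD at ask) = CAD 9,058,851.32

Net profit: CAD 112,851.32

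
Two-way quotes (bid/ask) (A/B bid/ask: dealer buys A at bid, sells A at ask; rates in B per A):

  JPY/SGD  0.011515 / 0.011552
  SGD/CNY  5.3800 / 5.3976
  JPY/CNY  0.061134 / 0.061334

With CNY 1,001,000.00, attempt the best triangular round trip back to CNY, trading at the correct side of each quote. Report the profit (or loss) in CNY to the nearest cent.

Net profit: CNY 10,064.84

Best loop CNY → JPY → SGD → CNY:
CNY 1,001,000.00 ÷ 0.061334 (buy JPY at ask) = JPY 16,320,475
JPY 16,320,475 × 0.011515 (sell JPY at bid) = SGD 187,930.27
SGD 187,930.27 × 5.3800 (sell SGD at bid) = CNY 1,011,064.84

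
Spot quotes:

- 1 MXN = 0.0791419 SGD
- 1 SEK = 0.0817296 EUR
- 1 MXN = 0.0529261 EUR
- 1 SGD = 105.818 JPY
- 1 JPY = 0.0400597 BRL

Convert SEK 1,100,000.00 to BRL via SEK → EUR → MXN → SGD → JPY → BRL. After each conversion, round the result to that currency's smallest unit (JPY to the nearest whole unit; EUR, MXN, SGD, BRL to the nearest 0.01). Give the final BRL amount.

SEK 1,100,000.00 × 0.0817296 = EUR 89,902.56
EUR 89,902.56 ÷ 0.0529261 = MXN 1,698,643.20
MXN 1,698,643.20 × 0.0791419 = SGD 134,433.85
SGD 134,433.85 × 105.818 = JPY 14,225,521
JPY 14,225,521 × 0.0400597 = BRL 569,870.10

BRL 569,870.10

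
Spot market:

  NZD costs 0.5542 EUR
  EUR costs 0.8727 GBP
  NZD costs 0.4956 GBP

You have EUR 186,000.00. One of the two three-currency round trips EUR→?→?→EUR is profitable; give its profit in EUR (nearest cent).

Profitable loop is EUR → NZD → GBP → EUR:
EUR 186,000.00 ÷ 0.5542 = NZD 335,618.91
NZD 335,618.91 × 0.4956 = GBP 166,332.73
GBP 166,332.73 ÷ 0.8727 = EUR 190,595.54
Profit = EUR 190,595.54 − EUR 186,000.00

Profit: EUR 4,595.54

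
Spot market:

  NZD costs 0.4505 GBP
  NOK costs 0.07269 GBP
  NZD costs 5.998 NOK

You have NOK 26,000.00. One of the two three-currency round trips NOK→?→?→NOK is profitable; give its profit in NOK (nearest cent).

Profitable loop is NOK → NZD → GBP → NOK:
NOK 26,000.00 ÷ 5.998 = NZD 4,334.78
NZD 4,334.78 × 0.4505 = GBP 1,952.82
GBP 1,952.82 ÷ 0.07269 = NOK 26,865.01
Profit = NOK 26,865.01 − NOK 26,000.00

Profit: NOK 865.01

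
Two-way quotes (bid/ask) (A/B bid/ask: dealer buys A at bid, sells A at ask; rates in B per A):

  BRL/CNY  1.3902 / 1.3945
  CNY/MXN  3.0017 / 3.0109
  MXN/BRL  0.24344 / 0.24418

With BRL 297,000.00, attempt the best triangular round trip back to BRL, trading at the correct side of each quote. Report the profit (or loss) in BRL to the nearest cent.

Net profit: BRL 4,712.26

Best loop BRL → CNY → MXN → BRL:
BRL 297,000.00 × 1.3902 (sell BRL at bid) = CNY 412,889.40
CNY 412,889.40 × 3.0017 (sell CNY at bid) = MXN 1,239,370.11
MXN 1,239,370.11 × 0.24344 (sell MXN at bid) = BRL 301,712.26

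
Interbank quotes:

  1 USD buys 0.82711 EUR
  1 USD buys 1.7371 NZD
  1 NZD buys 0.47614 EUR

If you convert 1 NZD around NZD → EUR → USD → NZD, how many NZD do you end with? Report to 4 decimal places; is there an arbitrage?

Around NZD → EUR → USD → NZD: 1 × 0.47614 ÷ 0.82711 × 1.7371 = 0.999991
Product ≈ 1 (deviation 0.001%, within rounding noise).

1.0000 (no arbitrage)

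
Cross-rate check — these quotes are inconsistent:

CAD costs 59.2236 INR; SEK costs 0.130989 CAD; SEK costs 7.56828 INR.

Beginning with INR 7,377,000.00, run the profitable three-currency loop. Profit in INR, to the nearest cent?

Profitable loop is INR → SEK → CAD → INR:
INR 7,377,000.00 ÷ 7.56828 = SEK 974,726.09
SEK 974,726.09 × 0.130989 = CAD 127,678.40
CAD 127,678.40 × 59.2236 = INR 7,561,574.27
Profit = INR 7,561,574.27 − INR 7,377,000.00

Profit: INR 184,574.27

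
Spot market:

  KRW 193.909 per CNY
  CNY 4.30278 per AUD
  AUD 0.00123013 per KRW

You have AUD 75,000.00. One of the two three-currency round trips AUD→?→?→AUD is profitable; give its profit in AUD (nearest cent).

Profitable loop is AUD → CNY → KRW → AUD:
AUD 75,000.00 × 4.30278 = CNY 322,708.50
CNY 322,708.50 × 193.909 = KRW 62,576,083
KRW 62,576,083 × 0.00123013 = AUD 76,976.72
Profit = AUD 76,976.72 − AUD 75,000.00

Profit: AUD 1,976.72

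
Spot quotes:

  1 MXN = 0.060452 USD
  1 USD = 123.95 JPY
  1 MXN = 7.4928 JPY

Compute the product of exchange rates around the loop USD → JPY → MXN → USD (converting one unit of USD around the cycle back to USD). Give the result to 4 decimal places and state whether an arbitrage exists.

1.0000 (no arbitrage)

Around USD → JPY → MXN → USD: 1 × 123.95 ÷ 7.4928 × 0.060452 = 1.000030
Product ≈ 1 (deviation 0.003%, within rounding noise).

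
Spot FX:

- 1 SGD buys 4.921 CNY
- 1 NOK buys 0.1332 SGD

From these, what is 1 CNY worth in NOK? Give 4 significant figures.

1 CNY ÷ 4.921 = 0.203211 SGD
0.203211 SGD ÷ 0.1332 = 1.52561 NOK

CNY/NOK = 1.526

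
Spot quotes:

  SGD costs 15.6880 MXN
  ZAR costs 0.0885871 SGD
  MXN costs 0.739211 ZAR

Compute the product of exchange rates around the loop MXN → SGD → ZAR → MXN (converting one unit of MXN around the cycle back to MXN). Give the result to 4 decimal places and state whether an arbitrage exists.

Around MXN → SGD → ZAR → MXN: 1 ÷ 15.6880 ÷ 0.0885871 ÷ 0.739211 = 0.973405
Product < 1; profitable direction is MXN → ZAR → SGD → MXN.

0.9734 (arbitrage exists)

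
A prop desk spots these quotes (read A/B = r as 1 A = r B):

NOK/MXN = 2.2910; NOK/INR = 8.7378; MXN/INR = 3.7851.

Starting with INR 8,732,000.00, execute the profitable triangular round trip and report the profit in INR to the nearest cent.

Profit: INR 66,596.06

Profitable loop is INR → MXN → NOK → INR:
INR 8,732,000.00 ÷ 3.7851 = MXN 2,306,940.37
MXN 2,306,940.37 ÷ 2.2910 = NOK 1,006,957.82
NOK 1,006,957.82 × 8.7378 = INR 8,798,596.06
Profit = INR 8,798,596.06 − INR 8,732,000.00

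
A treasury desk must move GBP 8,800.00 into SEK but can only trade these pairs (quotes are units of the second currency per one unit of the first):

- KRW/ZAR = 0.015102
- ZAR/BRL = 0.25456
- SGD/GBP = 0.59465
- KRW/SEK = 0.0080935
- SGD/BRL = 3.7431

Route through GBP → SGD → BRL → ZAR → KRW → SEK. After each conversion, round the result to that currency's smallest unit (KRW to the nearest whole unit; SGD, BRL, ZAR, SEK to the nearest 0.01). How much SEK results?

SEK 116,617.66

GBP 8,800.00 ÷ 0.59465 = SGD 14,798.62
SGD 14,798.62 × 3.7431 = BRL 55,392.71
BRL 55,392.71 ÷ 0.25456 = ZAR 217,601.78
ZAR 217,601.78 ÷ 0.015102 = KRW 14,408,805
KRW 14,408,805 × 0.0080935 = SEK 116,617.66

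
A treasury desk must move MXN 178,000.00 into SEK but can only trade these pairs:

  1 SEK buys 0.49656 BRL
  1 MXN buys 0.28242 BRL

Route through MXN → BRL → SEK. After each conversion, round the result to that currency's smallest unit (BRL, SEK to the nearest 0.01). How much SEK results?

MXN 178,000.00 × 0.28242 = BRL 50,270.76
BRL 50,270.76 ÷ 0.49656 = SEK 101,238.04

SEK 101,238.04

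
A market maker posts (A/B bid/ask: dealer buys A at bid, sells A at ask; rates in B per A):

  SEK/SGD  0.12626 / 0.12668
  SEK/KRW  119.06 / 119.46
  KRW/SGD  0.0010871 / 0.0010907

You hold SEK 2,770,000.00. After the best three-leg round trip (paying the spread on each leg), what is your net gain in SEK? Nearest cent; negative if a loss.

Net profit: SEK 60,134.58

Best loop SEK → KRW → SGD → SEK:
SEK 2,770,000.00 × 119.06 (sell SEK at bid) = KRW 329,796,200
KRW 329,796,200 × 0.0010871 (sell KRW at bid) = SGD 358,521.45
SGD 358,521.45 ÷ 0.12668 (buy SEK at ask) = SEK 2,830,134.58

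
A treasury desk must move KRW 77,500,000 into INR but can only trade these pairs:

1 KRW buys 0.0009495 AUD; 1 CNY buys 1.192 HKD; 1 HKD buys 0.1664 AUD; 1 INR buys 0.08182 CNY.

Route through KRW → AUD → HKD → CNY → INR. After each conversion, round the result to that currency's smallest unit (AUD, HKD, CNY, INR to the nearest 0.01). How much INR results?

INR 4,534,272.55

KRW 77,500,000 × 0.0009495 = AUD 73,586.25
AUD 73,586.25 ÷ 0.1664 = HKD 442,225.06
HKD 442,225.06 ÷ 1.192 = CNY 370,994.18
CNY 370,994.18 ÷ 0.08182 = INR 4,534,272.55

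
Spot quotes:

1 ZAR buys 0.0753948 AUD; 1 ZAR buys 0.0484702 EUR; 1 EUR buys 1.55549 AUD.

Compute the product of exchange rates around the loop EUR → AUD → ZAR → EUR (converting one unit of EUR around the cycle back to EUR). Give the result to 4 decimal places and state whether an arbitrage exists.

Around EUR → AUD → ZAR → EUR: 1 × 1.55549 ÷ 0.0753948 × 0.0484702 = 1.000001
Product ≈ 1 (deviation 0.000%, within rounding noise).

1.0000 (no arbitrage)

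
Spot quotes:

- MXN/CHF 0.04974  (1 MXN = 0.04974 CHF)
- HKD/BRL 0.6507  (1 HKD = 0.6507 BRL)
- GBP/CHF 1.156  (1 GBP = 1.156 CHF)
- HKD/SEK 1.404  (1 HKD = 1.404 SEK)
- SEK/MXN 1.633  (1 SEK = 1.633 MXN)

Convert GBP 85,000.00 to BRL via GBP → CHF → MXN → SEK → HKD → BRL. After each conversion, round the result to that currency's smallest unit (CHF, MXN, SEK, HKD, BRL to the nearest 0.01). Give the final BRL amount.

GBP 85,000.00 × 1.156 = CHF 98,260.00
CHF 98,260.00 ÷ 0.04974 = MXN 1,975,472.46
MXN 1,975,472.46 ÷ 1.633 = SEK 1,209,719.82
SEK 1,209,719.82 ÷ 1.404 = HKD 861,623.80
HKD 861,623.80 × 0.6507 = BRL 560,658.61

BRL 560,658.61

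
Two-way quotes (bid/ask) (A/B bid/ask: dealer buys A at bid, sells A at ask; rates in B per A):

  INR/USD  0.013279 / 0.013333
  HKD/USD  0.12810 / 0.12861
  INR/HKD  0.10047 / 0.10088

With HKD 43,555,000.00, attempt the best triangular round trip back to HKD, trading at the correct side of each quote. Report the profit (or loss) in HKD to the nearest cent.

Best loop HKD → INR → USD → HKD:
HKD 43,555,000.00 ÷ 0.10088 (buy INR at ask) = INR 431,750,594.77
INR 431,750,594.77 × 0.013279 (sell INR at bid) = USD 5,733,216.15
USD 5,733,216.15 ÷ 0.12861 (buy HKD at ask) = HKD 44,578,307.66

Net profit: HKD 1,023,307.66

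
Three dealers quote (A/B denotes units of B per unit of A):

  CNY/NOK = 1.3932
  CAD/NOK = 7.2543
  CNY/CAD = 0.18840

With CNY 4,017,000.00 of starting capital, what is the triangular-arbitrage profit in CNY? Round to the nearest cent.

Profitable loop is CNY → NOK → CAD → CNY:
CNY 4,017,000.00 × 1.3932 = NOK 5,596,484.40
NOK 5,596,484.40 ÷ 7.2543 = CAD 771,471.32
CAD 771,471.32 ÷ 0.18840 = CNY 4,094,858.39
Profit = CNY 4,094,858.39 − CNY 4,017,000.00

Profit: CNY 77,858.39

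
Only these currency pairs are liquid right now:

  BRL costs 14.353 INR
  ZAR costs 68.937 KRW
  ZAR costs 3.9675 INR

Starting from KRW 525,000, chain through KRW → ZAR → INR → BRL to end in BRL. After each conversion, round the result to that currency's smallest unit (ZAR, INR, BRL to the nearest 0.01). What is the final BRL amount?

KRW 525,000 ÷ 68.937 = ZAR 7,615.65
ZAR 7,615.65 × 3.9675 = INR 30,215.09
INR 30,215.09 ÷ 14.353 = BRL 2,105.14

BRL 2,105.14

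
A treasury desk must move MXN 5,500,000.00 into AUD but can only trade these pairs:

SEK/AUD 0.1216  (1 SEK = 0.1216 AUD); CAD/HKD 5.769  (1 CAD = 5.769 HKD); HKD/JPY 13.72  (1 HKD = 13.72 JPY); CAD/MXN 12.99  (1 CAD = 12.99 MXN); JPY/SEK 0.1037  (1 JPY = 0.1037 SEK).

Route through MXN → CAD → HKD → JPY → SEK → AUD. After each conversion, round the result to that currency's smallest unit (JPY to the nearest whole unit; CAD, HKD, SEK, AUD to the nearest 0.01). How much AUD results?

AUD 422,591.27

MXN 5,500,000.00 ÷ 12.99 = CAD 423,402.62
CAD 423,402.62 × 5.769 = HKD 2,442,609.71
HKD 2,442,609.71 × 13.72 = JPY 33,512,605
JPY 33,512,605 × 0.1037 = SEK 3,475,257.14
SEK 3,475,257.14 × 0.1216 = AUD 422,591.27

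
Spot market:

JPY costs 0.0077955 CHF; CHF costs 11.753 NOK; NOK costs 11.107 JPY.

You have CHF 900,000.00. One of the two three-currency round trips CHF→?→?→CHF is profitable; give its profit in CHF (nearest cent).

Profitable loop is CHF → NOK → JPY → CHF:
CHF 900,000.00 × 11.753 = NOK 10,577,700.00
NOK 10,577,700.00 × 11.107 = JPY 117,486,514
JPY 117,486,514 × 0.0077955 = CHF 915,866.12
Profit = CHF 915,866.12 − CHF 900,000.00

Profit: CHF 15,866.12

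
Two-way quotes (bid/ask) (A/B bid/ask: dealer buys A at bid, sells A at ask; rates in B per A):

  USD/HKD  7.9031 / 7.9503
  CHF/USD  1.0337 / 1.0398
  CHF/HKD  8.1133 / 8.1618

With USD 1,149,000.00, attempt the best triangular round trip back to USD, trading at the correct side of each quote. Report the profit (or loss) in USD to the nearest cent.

Net profit: USD 1,074.76

Best loop USD → HKD → CHF → USD:
USD 1,149,000.00 × 7.9031 (sell USD at bid) = HKD 9,080,661.90
HKD 9,080,661.90 ÷ 8.1618 (buy CHF at ask) = CHF 1,112,580.79
CHF 1,112,580.79 × 1.0337 (sell CHF at bid) = USD 1,150,074.76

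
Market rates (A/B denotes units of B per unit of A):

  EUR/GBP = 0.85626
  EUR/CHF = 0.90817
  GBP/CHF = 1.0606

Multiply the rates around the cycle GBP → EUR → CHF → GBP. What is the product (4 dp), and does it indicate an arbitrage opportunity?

1.0000 (no arbitrage)

Around GBP → EUR → CHF → GBP: 1 ÷ 0.85626 × 0.90817 ÷ 1.0606 = 1.000023
Product ≈ 1 (deviation 0.002%, within rounding noise).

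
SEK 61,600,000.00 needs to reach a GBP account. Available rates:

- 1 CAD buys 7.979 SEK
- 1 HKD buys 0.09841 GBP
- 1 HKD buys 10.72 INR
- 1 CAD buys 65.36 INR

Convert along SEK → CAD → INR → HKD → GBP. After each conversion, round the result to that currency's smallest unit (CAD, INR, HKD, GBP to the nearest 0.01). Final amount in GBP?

GBP 4,632,215.31

SEK 61,600,000.00 ÷ 7.979 = CAD 7,720,265.70
CAD 7,720,265.70 × 65.36 = INR 504,596,566.15
INR 504,596,566.15 ÷ 10.72 = HKD 47,070,575.20
HKD 47,070,575.20 × 0.09841 = GBP 4,632,215.31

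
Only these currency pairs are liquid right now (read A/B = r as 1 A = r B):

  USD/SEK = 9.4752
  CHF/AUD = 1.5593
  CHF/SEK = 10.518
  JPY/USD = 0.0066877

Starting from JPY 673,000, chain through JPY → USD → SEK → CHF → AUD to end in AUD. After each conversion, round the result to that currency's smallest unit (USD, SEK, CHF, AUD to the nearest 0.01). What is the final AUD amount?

JPY 673,000 × 0.0066877 = USD 4,500.82
USD 4,500.82 × 9.4752 = SEK 42,646.17
SEK 42,646.17 ÷ 10.518 = CHF 4,054.59
CHF 4,054.59 × 1.5593 = AUD 6,322.32

AUD 6,322.32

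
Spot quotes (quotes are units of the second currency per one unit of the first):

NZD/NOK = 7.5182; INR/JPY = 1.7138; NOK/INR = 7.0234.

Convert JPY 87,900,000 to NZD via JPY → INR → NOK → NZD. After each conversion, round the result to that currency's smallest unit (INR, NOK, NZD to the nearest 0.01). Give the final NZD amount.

NZD 971,331.47

JPY 87,900,000 ÷ 1.7138 = INR 51,289,532.03
INR 51,289,532.03 ÷ 7.0234 = NOK 7,302,664.24
NOK 7,302,664.24 ÷ 7.5182 = NZD 971,331.47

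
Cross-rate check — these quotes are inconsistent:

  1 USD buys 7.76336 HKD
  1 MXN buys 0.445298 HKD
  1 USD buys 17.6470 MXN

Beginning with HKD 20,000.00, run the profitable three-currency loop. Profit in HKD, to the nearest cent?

Profit: HKD 244.26

Profitable loop is HKD → USD → MXN → HKD:
HKD 20,000.00 ÷ 7.76336 = USD 2,576.20
USD 2,576.20 × 17.6470 = MXN 45,462.27
MXN 45,462.27 × 0.445298 = HKD 20,244.26
Profit = HKD 20,244.26 − HKD 20,000.00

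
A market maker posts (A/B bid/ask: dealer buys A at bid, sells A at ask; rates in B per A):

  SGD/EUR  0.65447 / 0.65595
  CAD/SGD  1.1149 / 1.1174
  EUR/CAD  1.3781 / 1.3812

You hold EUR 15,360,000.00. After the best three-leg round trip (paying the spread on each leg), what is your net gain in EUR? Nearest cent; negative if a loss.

Net profit: EUR 85,344.80

Best loop EUR → CAD → SGD → EUR:
EUR 15,360,000.00 × 1.3781 (sell EUR at bid) = CAD 21,167,616.00
CAD 21,167,616.00 × 1.1149 (sell CAD at bid) = SGD 23,599,775.08
SGD 23,599,775.08 × 0.65447 (sell SGD at bid) = EUR 15,445,344.80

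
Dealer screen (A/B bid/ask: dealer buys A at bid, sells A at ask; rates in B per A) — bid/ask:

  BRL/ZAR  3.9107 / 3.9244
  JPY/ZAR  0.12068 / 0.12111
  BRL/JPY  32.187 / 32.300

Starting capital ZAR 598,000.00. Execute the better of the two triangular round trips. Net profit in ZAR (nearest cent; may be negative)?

Best loop ZAR → JPY → BRL → ZAR:
ZAR 598,000.00 ÷ 0.12111 (buy JPY at ask) = JPY 4,937,660
JPY 4,937,660 ÷ 32.300 (buy BRL at ask) = BRL 152,868.73
BRL 152,868.73 × 3.9107 (sell BRL at bid) = ZAR 597,823.74

Net result: ZAR -176.26 (no profitable arbitrage after spreads)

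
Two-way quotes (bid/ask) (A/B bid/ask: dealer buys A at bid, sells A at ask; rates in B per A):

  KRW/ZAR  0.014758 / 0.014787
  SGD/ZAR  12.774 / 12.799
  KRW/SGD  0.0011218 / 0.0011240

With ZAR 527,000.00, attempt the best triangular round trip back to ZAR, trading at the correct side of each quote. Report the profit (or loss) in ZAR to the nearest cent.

Best loop ZAR → SGD → KRW → ZAR:
ZAR 527,000.00 ÷ 12.799 (buy SGD at ask) = SGD 41,175.09
SGD 41,175.09 ÷ 0.0011240 (buy KRW at ask) = KRW 36,632,644
KRW 36,632,644 × 0.014758 (sell KRW at bid) = ZAR 540,624.56

Net profit: ZAR 13,624.56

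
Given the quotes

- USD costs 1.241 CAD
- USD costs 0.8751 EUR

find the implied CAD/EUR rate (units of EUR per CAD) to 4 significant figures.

CAD/EUR = 0.7052

1 CAD ÷ 1.241 = 0.805802 USD
0.805802 USD × 0.8751 = 0.705157 EUR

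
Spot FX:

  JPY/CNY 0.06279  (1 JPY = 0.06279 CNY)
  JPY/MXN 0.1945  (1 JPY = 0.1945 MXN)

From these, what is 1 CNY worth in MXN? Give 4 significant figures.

CNY/MXN = 3.098

1 CNY ÷ 0.06279 = 15.9261 JPY
15.9261 JPY × 0.1945 = 3.09763 MXN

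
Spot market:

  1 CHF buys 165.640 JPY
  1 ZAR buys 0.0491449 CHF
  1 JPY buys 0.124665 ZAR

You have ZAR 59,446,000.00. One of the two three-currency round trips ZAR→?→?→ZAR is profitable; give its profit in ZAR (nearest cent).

Profit: ZAR 880,878.76

Profitable loop is ZAR → CHF → JPY → ZAR:
ZAR 59,446,000.00 × 0.0491449 = CHF 2,921,467.73
CHF 2,921,467.73 × 165.640 = JPY 483,911,914
JPY 483,911,914 × 0.124665 = ZAR 60,326,878.76
Profit = ZAR 60,326,878.76 − ZAR 59,446,000.00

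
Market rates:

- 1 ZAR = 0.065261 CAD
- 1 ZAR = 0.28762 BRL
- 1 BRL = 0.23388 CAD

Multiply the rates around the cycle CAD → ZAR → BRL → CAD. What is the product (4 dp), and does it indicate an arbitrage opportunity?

Around CAD → ZAR → BRL → CAD: 1 ÷ 0.065261 × 0.28762 × 0.23388 = 1.030762
Product > 1; profitable direction is CAD → ZAR → BRL → CAD.

1.0308 (arbitrage exists)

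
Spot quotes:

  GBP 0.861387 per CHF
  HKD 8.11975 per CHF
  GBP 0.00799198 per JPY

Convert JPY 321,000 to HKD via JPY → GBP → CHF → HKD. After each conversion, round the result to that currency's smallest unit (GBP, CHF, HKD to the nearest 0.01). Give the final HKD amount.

HKD 24,182.65

JPY 321,000 × 0.00799198 = GBP 2,565.43
GBP 2,565.43 ÷ 0.861387 = CHF 2,978.25
CHF 2,978.25 × 8.11975 = HKD 24,182.65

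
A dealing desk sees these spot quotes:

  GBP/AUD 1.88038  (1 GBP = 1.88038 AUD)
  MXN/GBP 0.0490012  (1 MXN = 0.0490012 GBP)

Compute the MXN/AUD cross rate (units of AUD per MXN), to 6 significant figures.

1 MXN × 0.0490012 = 0.0490012 GBP
0.0490012 GBP × 1.88038 = 0.0921409 AUD

MXN/AUD = 0.0921409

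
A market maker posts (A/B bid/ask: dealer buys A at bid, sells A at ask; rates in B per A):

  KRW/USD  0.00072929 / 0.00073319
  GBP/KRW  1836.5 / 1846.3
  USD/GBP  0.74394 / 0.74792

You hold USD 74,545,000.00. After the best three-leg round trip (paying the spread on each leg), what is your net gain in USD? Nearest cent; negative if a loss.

Best loop USD → GBP → KRW → USD:
USD 74,545,000.00 × 0.74394 (sell USD at bid) = GBP 55,457,007.30
GBP 55,457,007.30 × 1836.5 (sell GBP at bid) = KRW 101,846,793,906
KRW 101,846,793,906 × 0.00072929 (sell KRW at bid) = USD 74,275,848.33

Net result: USD -269,151.67 (no profitable arbitrage after spreads)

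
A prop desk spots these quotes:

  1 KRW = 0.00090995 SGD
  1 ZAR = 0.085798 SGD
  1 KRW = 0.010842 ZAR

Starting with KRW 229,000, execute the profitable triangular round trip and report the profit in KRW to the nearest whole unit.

Profit: KRW 5,102

Profitable loop is KRW → ZAR → SGD → KRW:
KRW 229,000 × 0.010842 = ZAR 2,482.82
ZAR 2,482.82 × 0.085798 = SGD 213.02
SGD 213.02 ÷ 0.00090995 = KRW 234,102
Profit = KRW 234,102 − KRW 229,000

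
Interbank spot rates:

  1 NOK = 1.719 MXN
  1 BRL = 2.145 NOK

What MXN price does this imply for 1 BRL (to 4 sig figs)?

1 BRL × 2.145 = 2.145 NOK
2.145 NOK × 1.719 = 3.68726 MXN

BRL/MXN = 3.687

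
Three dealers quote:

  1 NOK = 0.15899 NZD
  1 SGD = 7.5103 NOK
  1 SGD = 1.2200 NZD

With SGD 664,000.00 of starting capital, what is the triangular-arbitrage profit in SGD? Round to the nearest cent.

Profitable loop is SGD → NZD → NOK → SGD:
SGD 664,000.00 × 1.2200 = NZD 810,080.00
NZD 810,080.00 ÷ 0.15899 = NOK 5,095,163.22
NOK 5,095,163.22 ÷ 7.5103 = SGD 678,423.39
Profit = SGD 678,423.39 − SGD 664,000.00

Profit: SGD 14,423.39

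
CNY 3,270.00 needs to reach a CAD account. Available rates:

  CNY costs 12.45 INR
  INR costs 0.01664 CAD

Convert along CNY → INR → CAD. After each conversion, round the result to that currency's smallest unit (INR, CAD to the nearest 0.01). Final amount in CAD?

CNY 3,270.00 × 12.45 = INR 40,711.50
INR 40,711.50 × 0.01664 = CAD 677.44

CAD 677.44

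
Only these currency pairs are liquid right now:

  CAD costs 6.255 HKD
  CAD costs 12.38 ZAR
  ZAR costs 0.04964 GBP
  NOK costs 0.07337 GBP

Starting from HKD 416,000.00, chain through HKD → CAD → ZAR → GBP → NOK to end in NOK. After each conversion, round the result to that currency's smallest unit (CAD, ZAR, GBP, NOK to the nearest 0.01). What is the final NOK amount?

NOK 557,057.38

HKD 416,000.00 ÷ 6.255 = CAD 66,506.79
CAD 66,506.79 × 12.38 = ZAR 823,354.06
ZAR 823,354.06 × 0.04964 = GBP 40,871.30
GBP 40,871.30 ÷ 0.07337 = NOK 557,057.38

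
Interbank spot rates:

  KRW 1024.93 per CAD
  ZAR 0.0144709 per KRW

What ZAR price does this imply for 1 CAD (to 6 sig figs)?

1 CAD × 1024.93 = 1024.93 KRW
1024.93 KRW × 0.0144709 = 14.8317 ZAR

CAD/ZAR = 14.8317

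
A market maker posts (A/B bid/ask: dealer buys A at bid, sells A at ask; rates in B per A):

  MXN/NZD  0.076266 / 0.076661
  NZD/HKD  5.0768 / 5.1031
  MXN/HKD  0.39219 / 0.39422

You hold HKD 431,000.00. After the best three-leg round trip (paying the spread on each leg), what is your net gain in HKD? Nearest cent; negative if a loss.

Net profit: HKD 1,081.06

Best loop HKD → NZD → MXN → HKD:
HKD 431,000.00 ÷ 5.1031 (buy NZD at ask) = NZD 84,458.47
NZD 84,458.47 ÷ 0.076661 (buy MXN at ask) = MXN 1,101,713.60
MXN 1,101,713.60 × 0.39219 (sell MXN at bid) = HKD 432,081.06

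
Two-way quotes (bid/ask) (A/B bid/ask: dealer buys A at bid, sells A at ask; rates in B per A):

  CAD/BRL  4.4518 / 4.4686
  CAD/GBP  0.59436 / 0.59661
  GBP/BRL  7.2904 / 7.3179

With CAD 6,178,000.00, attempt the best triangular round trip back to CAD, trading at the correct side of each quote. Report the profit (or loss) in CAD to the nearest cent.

Net profit: CAD 121,506.82

Best loop CAD → BRL → GBP → CAD:
CAD 6,178,000.00 × 4.4518 (sell CAD at bid) = BRL 27,503,220.40
BRL 27,503,220.40 ÷ 7.3179 (buy GBP at ask) = GBP 3,758,348.76
GBP 3,758,348.76 ÷ 0.59661 (buy CAD at ask) = CAD 6,299,506.82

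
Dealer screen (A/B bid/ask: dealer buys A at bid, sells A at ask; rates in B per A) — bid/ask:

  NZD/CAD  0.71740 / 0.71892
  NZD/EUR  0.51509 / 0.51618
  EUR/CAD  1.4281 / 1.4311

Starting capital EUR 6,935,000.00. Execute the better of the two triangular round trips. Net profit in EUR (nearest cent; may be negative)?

Best loop EUR → CAD → NZD → EUR:
EUR 6,935,000.00 × 1.4281 (sell EUR at bid) = CAD 9,903,873.50
CAD 9,903,873.50 ÷ 0.71892 (buy NZD at ask) = NZD 13,776,043.93
NZD 13,776,043.93 × 0.51509 (sell NZD at bid) = EUR 7,095,902.47

Net profit: EUR 160,902.47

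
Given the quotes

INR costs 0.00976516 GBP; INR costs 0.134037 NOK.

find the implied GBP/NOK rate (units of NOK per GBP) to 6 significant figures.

GBP/NOK = 13.7260

1 GBP ÷ 0.00976516 = 102.405 INR
102.405 INR × 0.134037 = 13.726 NOK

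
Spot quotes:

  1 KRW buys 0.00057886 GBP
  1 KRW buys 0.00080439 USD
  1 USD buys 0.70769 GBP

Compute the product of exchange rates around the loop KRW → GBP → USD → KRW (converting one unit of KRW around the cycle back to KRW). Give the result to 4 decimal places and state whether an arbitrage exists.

Around KRW → GBP → USD → KRW: 1 × 0.00057886 ÷ 0.70769 ÷ 0.00080439 = 1.016866
Product > 1; profitable direction is KRW → GBP → USD → KRW.

1.0169 (arbitrage exists)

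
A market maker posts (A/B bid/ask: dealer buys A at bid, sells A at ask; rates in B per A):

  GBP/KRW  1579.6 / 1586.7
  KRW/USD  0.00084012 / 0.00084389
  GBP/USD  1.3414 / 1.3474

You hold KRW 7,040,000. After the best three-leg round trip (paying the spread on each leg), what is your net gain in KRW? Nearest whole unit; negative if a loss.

Net profit: KRW 12,617

Best loop KRW → GBP → USD → KRW:
KRW 7,040,000 ÷ 1586.7 (buy GBP at ask) = GBP 4,436.88
GBP 4,436.88 × 1.3414 (sell GBP at bid) = USD 5,951.63
USD 5,951.63 ÷ 0.00084389 (buy KRW at ask) = KRW 7,052,617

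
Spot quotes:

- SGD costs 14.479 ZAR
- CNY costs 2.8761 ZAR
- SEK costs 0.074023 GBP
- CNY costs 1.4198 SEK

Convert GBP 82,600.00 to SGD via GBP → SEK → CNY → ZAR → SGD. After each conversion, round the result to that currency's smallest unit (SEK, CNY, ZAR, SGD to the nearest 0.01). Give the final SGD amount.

SGD 156,117.51

GBP 82,600.00 ÷ 0.074023 = SEK 1,115,869.39
SEK 1,115,869.39 ÷ 1.4198 = CNY 785,934.21
CNY 785,934.21 × 2.8761 = ZAR 2,260,425.38
ZAR 2,260,425.38 ÷ 14.479 = SGD 156,117.51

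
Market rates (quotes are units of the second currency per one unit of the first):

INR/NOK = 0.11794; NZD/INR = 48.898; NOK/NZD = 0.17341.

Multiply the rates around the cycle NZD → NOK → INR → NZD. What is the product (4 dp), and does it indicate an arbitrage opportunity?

Around NZD → NOK → INR → NZD: 1 ÷ 0.17341 ÷ 0.11794 ÷ 48.898 = 0.999939
Product ≈ 1 (deviation 0.006%, within rounding noise).

0.9999 (no arbitrage)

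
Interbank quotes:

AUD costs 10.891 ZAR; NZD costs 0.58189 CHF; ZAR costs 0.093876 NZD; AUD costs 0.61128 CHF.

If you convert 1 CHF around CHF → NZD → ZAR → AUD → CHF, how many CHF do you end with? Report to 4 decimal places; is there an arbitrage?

1.0275 (arbitrage exists)

Around CHF → NZD → ZAR → AUD → CHF: 1 ÷ 0.58189 ÷ 0.093876 ÷ 10.891 × 0.61128 = 1.027488
Product > 1; profitable direction is CHF → NZD → ZAR → AUD → CHF.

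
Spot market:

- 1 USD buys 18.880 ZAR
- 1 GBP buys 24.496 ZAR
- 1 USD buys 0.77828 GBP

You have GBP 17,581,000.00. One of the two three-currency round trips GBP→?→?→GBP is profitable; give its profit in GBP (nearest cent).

Profit: GBP 172,035.75

Profitable loop is GBP → ZAR → USD → GBP:
GBP 17,581,000.00 × 24.496 = ZAR 430,664,176.00
ZAR 430,664,176.00 ÷ 18.880 = USD 22,810,602.54
USD 22,810,602.54 × 0.77828 = GBP 17,753,035.75
Profit = GBP 17,753,035.75 − GBP 17,581,000.00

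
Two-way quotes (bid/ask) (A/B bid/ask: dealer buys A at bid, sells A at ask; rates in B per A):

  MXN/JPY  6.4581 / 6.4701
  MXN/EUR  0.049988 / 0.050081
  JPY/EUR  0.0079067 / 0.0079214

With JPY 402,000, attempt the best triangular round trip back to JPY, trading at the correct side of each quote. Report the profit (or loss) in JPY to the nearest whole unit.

Best loop JPY → EUR → MXN → JPY:
JPY 402,000 × 0.0079067 (sell JPY at bid) = EUR 3,178.49
EUR 3,178.49 ÷ 0.050081 (buy MXN at ask) = MXN 63,467.05
MXN 63,467.05 × 6.4581 (sell MXN at bid) = JPY 409,877

Net profit: JPY 7,877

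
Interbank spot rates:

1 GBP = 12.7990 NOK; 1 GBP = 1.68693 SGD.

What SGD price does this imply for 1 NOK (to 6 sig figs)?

1 NOK ÷ 12.7990 = 0.0781311 GBP
0.0781311 GBP × 1.68693 = 0.131802 SGD

NOK/SGD = 0.131802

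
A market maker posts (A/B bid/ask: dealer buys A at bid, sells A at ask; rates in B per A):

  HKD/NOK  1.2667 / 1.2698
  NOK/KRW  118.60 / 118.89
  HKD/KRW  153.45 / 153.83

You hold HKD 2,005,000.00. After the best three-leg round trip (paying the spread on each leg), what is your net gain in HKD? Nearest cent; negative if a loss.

Net profit: HKD 32,983.30

Best loop HKD → KRW → NOK → HKD:
HKD 2,005,000.00 × 153.45 (sell HKD at bid) = KRW 307,667,250
KRW 307,667,250 ÷ 118.89 (buy NOK at ask) = NOK 2,587,831.19
NOK 2,587,831.19 ÷ 1.2698 (buy HKD at ask) = HKD 2,037,983.30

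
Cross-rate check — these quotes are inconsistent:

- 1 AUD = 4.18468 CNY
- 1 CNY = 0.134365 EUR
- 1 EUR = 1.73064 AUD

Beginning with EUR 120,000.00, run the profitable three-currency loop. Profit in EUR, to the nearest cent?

Profit: EUR 3,317.89

Profitable loop is EUR → CNY → AUD → EUR:
EUR 120,000.00 ÷ 0.134365 = CNY 893,089.72
CNY 893,089.72 ÷ 4.18468 = AUD 213,418.88
AUD 213,418.88 ÷ 1.73064 = EUR 123,317.89
Profit = EUR 123,317.89 − EUR 120,000.00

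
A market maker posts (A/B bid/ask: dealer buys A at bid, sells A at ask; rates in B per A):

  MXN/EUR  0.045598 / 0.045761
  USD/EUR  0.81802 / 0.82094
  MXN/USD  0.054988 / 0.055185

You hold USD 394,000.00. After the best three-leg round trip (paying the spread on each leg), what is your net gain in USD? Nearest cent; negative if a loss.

Best loop USD → MXN → EUR → USD:
USD 394,000.00 ÷ 0.055185 (buy MXN at ask) = MXN 7,139,621.27
MXN 7,139,621.27 × 0.045598 (sell MXN at bid) = EUR 325,552.45
EUR 325,552.45 ÷ 0.82094 (buy USD at ask) = USD 396,560.59

Net profit: USD 2,560.59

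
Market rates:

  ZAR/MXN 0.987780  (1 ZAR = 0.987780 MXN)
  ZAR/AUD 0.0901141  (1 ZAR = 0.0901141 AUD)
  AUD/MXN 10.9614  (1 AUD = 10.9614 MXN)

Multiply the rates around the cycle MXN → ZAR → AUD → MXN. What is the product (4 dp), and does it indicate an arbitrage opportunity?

1.0000 (no arbitrage)

Around MXN → ZAR → AUD → MXN: 1 ÷ 0.987780 × 0.0901141 × 10.9614 = 0.999997
Product ≈ 1 (deviation 0.000%, within rounding noise).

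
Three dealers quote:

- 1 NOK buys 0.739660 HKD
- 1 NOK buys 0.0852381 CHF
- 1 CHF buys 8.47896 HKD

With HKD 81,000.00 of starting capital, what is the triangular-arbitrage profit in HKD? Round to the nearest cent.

Profit: HKD 1,897.38

Profitable loop is HKD → CHF → NOK → HKD:
HKD 81,000.00 ÷ 8.47896 = CHF 9,553.06
CHF 9,553.06 ÷ 0.0852381 = NOK 112,074.98
NOK 112,074.98 × 0.739660 = HKD 82,897.38
Profit = HKD 82,897.38 − HKD 81,000.00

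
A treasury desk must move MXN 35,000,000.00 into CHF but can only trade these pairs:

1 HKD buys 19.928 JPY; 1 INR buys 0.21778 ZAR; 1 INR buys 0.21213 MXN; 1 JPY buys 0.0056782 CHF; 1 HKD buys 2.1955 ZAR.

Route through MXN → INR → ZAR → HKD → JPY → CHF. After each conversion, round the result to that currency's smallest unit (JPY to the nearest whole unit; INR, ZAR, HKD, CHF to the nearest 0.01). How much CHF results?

CHF 1,851,931.44

MXN 35,000,000.00 ÷ 0.21213 = INR 164,993,164.57
INR 164,993,164.57 × 0.21778 = ZAR 35,932,211.38
ZAR 35,932,211.38 ÷ 2.1955 = HKD 16,366,299.88
HKD 16,366,299.88 × 19.928 = JPY 326,147,624
JPY 326,147,624 × 0.0056782 = CHF 1,851,931.44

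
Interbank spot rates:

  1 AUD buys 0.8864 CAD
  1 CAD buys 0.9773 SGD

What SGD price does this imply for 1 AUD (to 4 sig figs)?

1 AUD × 0.8864 = 0.8864 CAD
0.8864 CAD × 0.9773 = 0.866279 SGD

AUD/SGD = 0.8663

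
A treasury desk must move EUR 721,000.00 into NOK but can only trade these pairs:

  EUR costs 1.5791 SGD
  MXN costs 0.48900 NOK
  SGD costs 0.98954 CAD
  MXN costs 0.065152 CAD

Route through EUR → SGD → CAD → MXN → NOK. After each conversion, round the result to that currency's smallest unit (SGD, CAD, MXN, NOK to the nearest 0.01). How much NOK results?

NOK 8,455,890.65

EUR 721,000.00 × 1.5791 = SGD 1,138,531.10
SGD 1,138,531.10 × 0.98954 = CAD 1,126,622.06
CAD 1,126,622.06 ÷ 0.065152 = MXN 17,292,209.91
MXN 17,292,209.91 × 0.48900 = NOK 8,455,890.65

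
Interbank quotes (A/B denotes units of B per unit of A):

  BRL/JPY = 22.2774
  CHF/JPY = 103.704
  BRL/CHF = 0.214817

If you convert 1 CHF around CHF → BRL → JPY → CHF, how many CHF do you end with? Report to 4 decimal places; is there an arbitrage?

1.0000 (no arbitrage)

Around CHF → BRL → JPY → CHF: 1 ÷ 0.214817 × 22.2774 ÷ 103.704 = 1.000001
Product ≈ 1 (deviation 0.000%, within rounding noise).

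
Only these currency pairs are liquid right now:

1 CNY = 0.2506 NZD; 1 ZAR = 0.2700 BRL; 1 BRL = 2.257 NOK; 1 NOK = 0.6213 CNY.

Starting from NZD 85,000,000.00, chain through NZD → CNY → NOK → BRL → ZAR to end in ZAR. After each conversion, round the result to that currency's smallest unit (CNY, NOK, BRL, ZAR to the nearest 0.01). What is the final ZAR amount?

ZAR 895,862,137.78

NZD 85,000,000.00 ÷ 0.2506 = CNY 339,185,953.71
CNY 339,185,953.71 ÷ 0.6213 = NOK 545,929,428.15
NOK 545,929,428.15 ÷ 2.257 = BRL 241,882,777.20
BRL 241,882,777.20 ÷ 0.2700 = ZAR 895,862,137.78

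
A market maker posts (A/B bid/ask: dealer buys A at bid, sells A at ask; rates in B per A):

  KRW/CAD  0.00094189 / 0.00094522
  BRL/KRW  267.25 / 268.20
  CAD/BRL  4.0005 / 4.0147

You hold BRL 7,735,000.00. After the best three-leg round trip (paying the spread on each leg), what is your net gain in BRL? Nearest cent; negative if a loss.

Best loop BRL → KRW → CAD → BRL:
BRL 7,735,000.00 × 267.25 (sell BRL at bid) = KRW 2,067,178,750
KRW 2,067,178,750 × 0.00094189 (sell KRW at bid) = CAD 1,947,054.99
CAD 1,947,054.99 × 4.0005 (sell CAD at bid) = BRL 7,789,193.50

Net profit: BRL 54,193.50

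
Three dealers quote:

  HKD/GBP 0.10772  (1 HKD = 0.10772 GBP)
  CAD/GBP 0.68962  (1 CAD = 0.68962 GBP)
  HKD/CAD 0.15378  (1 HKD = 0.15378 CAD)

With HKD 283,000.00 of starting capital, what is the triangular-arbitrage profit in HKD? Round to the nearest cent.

Profit: HKD 4,457.12

Profitable loop is HKD → GBP → CAD → HKD:
HKD 283,000.00 × 0.10772 = GBP 30,484.76
GBP 30,484.76 ÷ 0.68962 = CAD 44,205.16
CAD 44,205.16 ÷ 0.15378 = HKD 287,457.12
Profit = HKD 287,457.12 − HKD 283,000.00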